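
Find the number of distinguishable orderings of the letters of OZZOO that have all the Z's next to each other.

4

Treat the 2 copies of Z as a single block. The multiset to arrange is then {ZZ, O, O, O}, 4 items in all.
That gives (4)!/(3!) = 4 arrangements.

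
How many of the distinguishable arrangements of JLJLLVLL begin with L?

105

With the first slot taken by L, it remains to arrange the other 7 letters (JJLLVLL).
Those 7 letters have J appearing twice and L appearing 4 times, giving (7)!/(4!·2!) = 105.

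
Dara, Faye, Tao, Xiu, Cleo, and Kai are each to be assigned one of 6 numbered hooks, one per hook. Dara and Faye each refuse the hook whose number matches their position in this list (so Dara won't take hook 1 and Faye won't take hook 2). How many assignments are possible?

504

Let Aᵢ (for i ∈ {1, 2}) be the placements that put person i in their forbidden hook. Any j of these fix j positions, leaving (6−j)! ways to fill the rest, and there are C(2,j) ways to pick which j.
By inclusion–exclusion, the number of valid placements is Σ_{j=0}^{2} (−1)^j C(2,j)·(6−j)!.
Computing: 720 − 240 + 24 = 504.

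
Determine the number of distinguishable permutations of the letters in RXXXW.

20

Letter multiplicities in RXXXW: R×1, W×1, X×3.
Dividing 5! = 120 by 3! = 6 for the repeated letters gives 20.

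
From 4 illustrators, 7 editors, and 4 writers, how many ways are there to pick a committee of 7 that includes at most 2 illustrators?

4950

Split by how many illustrators are chosen (0 through 2).
Sum: C(4,0)·C(11,7) + C(4,1)·C(11,6) + C(4,2)·C(11,5) = 330 + 1848 + 2772 = 4950.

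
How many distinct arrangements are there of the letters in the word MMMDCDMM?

Letter multiplicities in MMMDCDMM: C×1, D×2, M×5.
So there are 8! / (5!·2!) = 168 distinguishable arrangements.

168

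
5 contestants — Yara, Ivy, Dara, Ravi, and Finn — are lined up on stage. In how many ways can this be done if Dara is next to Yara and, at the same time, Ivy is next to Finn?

24

Treat {Dara,Yara} as one block (2 orders) and {Ivy,Finn} as another (2 orders).
That leaves 3 units to arrange: 2 × 2 × 3! = 4 × 6 = 24.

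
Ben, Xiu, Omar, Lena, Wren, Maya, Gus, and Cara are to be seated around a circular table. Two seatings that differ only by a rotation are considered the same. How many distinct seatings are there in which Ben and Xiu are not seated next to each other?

3600

Without the restriction there are (7)! = 5040 seatings.
Seatings with Ben beside Xiu: treat them as a block with 2 internal orders, giving 2 × (6)! = 1440.
Subtracting, 5040 − 1440 = 3600.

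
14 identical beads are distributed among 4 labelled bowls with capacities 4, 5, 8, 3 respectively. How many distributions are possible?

By stars and bars, unrestricted non-negative solutions to x_1+…+x_4 = 14 number C(14+3,3) = 680.
Subtract solutions that violate a single cap (substitute x_i' = x_i − (cap_i+1)): x_1 ≥ 5 gives C(12,3) = 220; x_2 ≥ 6 gives C(11,3) = 165; x_3 ≥ 9 gives C(8,3) = 56; x_4 ≥ 4 gives C(13,3) = 286. Together 727.
Add back pairs where two caps are both exceeded: 20 + 1 + 56 + 0 + 35 + 4 = 116.
By inclusion–exclusion the count is 680 − 727 + 116 = 69.

69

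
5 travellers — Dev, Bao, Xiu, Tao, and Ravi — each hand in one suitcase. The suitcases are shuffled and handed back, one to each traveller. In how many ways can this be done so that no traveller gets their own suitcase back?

44

Let Aᵢ be the assignments in which traveller i gets their own suitcase. We want the size of the complement of A₁∪…∪A_5.
By inclusion–exclusion this is Σ_{j=0}^{5} (−1)^j C(5,j)·(5−j)!.
Computing: 120 − 120 + 60 − 20 + 5 − 1 = 44.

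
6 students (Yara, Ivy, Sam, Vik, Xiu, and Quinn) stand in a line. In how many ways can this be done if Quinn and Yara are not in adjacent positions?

480

Of the 6! = 720 arrangements, those with Quinn and Yara adjacent number 2 × 5! = 240 (treat the pair as a block with 2 internal orders).
Complementary counting: 720 − 240 = 480.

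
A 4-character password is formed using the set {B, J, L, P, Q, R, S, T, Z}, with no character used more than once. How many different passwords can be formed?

With no repetition, fill the 4 characters in order: 9 choices, then 8, down to 6.
That product is 9 × 8 × 7 × 6 = 3024.

3024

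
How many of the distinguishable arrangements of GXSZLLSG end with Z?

630

Fix Z in the last position and arrange the remaining 7 letters.
Those 7 letters have G appearing twice, L appearing twice, and S appearing twice, giving (7)!/(2!·2!·2!) = 630.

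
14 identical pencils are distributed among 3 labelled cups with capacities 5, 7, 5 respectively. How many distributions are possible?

Ignoring the caps, the number of non-negative solutions to x_1+…+x_3 = 14 is C(16,2) = 120.
Subtract solutions that violate a single cap (substitute x_i' = x_i − (cap_i+1)): x_1 ≥ 6 gives C(10,2) = 45; x_2 ≥ 8 gives C(8,2) = 28; x_3 ≥ 6 gives C(10,2) = 45. Together 118.
Add back pairs where two caps are both exceeded: 1 + 6 + 1 = 8.
By inclusion–exclusion the count is 120 − 118 + 8 = 10.

10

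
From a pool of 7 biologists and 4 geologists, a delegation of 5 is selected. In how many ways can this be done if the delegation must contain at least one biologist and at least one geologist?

441

Unrestricted: C(11,5) = 462 ways to pick any 5 of the 11.
Selections missing a whole group: no biologists → C(4,5) = 0; no geologists → C(7,5) = 21.
Both groups omitted at once is impossible, so 462 − 21 = 441.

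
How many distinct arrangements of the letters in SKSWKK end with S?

20

Fix S in the last position and arrange the remaining 5 letters.
Those 5 letters have K appearing 3 times, giving (5)!/(3!) = 20.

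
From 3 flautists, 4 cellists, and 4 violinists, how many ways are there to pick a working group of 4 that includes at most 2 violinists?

Split by how many violinists are chosen (0 through 2).
Sum: C(4,0)·C(7,4) + C(4,1)·C(7,3) + C(4,2)·C(7,2) = 35 + 140 + 126 = 301.

301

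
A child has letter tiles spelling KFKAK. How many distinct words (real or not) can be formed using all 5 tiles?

The 5 letters of KFKAK have repeats: K appearing 3 times.
Dividing 5! = 120 by 3! = 6 for the repeated letters gives 20.

20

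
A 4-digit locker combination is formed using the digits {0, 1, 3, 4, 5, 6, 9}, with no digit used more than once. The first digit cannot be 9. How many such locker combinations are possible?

The first digit has 7−1 = 6 choices (anything except 9).
The remaining 3 digits are filled from the other 6 symbols without repetition: 6 × 5 × 4 = 120.
Total: 6 × 120 = 720.

720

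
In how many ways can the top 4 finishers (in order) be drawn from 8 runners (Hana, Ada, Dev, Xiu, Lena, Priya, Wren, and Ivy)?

1680

There are 8 choices for 1st place, 7 for 2nd, and so on down to 5 for position 4.
That gives 8 × 7 × 6 × 5 = 1680.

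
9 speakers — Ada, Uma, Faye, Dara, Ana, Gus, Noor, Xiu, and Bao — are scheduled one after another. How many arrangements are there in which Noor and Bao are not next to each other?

282240

Of the 9! = 362880 arrangements, those with Noor and Bao adjacent number 2 × 8! = 80640 (treat the pair as a block with 2 internal orders).
So 362880 − 80640 = 282240 arrangements keep them apart.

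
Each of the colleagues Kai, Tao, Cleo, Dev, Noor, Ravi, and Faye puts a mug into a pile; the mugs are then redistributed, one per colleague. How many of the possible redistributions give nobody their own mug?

1854

This is the derangement count D_7: permutations of 7 items with no fixed point.
By inclusion–exclusion this is Σ_{j=0}^{7} (−1)^j C(7,j)·(7−j)!.
Computing: 5040 − 5040 + 2520 − 840 + 210 − 42 + 7 − 1 = 1854.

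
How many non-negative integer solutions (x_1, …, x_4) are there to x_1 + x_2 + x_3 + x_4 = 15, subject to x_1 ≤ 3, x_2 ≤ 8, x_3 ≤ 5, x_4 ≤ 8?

142

Ignoring the caps, the number of non-negative solutions to x_1+…+x_4 = 15 is C(18,3) = 816.
Subtract solutions that violate a single cap (substitute x_i' = x_i − (cap_i+1)): x_1 ≥ 4 gives C(14,3) = 364; x_2 ≥ 9 gives C(9,3) = 84; x_3 ≥ 6 gives C(12,3) = 220; x_4 ≥ 9 gives C(9,3) = 84. Together 752.
Add back pairs where two caps are both exceeded: 10 + 56 + 10 + 1 + 0 + 1 = 78.
By inclusion–exclusion the count is 816 − 752 + 78 = 142.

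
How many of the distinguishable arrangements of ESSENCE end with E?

180

With the last slot taken by E, it remains to arrange the other 6 letters (SSENCE).
Those 6 letters have E appearing twice and S appearing twice, giving (6)!/(2!·2!) = 180.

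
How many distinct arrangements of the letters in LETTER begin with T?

60

With the first slot taken by T, it remains to arrange the other 5 letters (LETER).
Those 5 letters have E appearing twice, giving (5)!/(2!) = 60.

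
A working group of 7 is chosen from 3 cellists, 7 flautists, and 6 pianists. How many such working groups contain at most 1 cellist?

Split by how many cellists are chosen (0 through 1).
Sum: C(3,0)·C(13,7) + C(3,1)·C(13,6) = 1716 + 5148 = 6864.

6864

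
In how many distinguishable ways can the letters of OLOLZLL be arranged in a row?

105

Letter multiplicities in OLOLZLL: L×4, O×2, Z×1.
Dividing 7! = 5040 by 4!·2! = 48 for the repeated letters gives 105.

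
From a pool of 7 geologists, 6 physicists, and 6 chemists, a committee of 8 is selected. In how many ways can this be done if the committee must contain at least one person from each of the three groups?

72513

Unrestricted: C(19,8) = 75582 ways to pick any 8 of the 19.
Selections missing a whole group: no geologists → C(12,8) = 495; no physicists → C(13,8) = 1287; no chemists → C(13,8) = 1287.
Add back selections omitting two groups (i.e. drawn from a single group): C(7,8) + C(6,8) + C(6,8) = 0.
By inclusion–exclusion: 75582 − 3069 + 0 = 72513.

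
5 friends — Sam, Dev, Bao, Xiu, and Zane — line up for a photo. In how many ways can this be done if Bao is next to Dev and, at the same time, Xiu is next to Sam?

Treat {Bao,Dev} as one block (2 orders) and {Xiu,Sam} as another (2 orders).
That leaves 3 units to arrange: 2 × 2 × 3! = 4 × 6 = 24.

24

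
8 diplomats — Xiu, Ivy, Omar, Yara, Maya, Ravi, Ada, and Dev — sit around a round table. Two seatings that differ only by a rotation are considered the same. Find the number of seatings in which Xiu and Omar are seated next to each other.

1440

Glue Xiu and Omar into a block (2 internal orders). Seating 7 units around a circle gives (6)! arrangements.
So 2 × (6)! = 2 × 720 = 1440.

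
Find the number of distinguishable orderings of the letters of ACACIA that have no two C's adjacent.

40

Total arrangements of ACACIA: 6!/(3!·2!) = 60.
Arrangements with the C's together: treat CC as one letter, giving (5)!/(3!) = 20.
Subtracting, 60 − 20 = 40 arrangements keep the C's apart.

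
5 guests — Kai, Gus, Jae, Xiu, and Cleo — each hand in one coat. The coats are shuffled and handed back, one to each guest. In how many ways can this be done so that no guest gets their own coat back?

Let Aᵢ be the assignments in which guest i gets their own coat. We want the size of the complement of A₁∪…∪A_5.
By inclusion–exclusion this is Σ_{j=0}^{5} (−1)^j C(5,j)·(5−j)!.
Computing: 120 − 120 + 60 − 20 + 5 − 1 = 44.

44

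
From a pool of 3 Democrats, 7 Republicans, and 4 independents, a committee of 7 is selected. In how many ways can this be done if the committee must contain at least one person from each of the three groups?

Unrestricted: C(14,7) = 3432 ways to pick any 7 of the 14.
Subtract selections that omit an entire group: no Democrats → C(11,7) = 330; no Republicans → C(7,7) = 1; no independents → C(10,7) = 120.
Add back selections omitting two groups (i.e. drawn from a single group): C(3,7) + C(7,7) + C(4,7) = 1.
By inclusion–exclusion: 3432 − 451 + 1 = 2982.

2982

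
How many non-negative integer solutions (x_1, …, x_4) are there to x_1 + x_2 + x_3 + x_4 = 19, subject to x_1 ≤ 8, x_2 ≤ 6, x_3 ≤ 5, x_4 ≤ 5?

By stars and bars, unrestricted non-negative solutions to x_1+…+x_4 = 19 number C(19+3,3) = 1540.
Subtract solutions that violate a single cap (substitute x_i' = x_i − (cap_i+1)): x_1 ≥ 9 gives C(13,3) = 286; x_2 ≥ 7 gives C(15,3) = 455; x_3 ≥ 6 gives C(16,3) = 560; x_4 ≥ 6 gives C(16,3) = 560. Together 1861.
Add back pairs where two caps are both exceeded: 20 + 35 + 35 + 84 + 84 + 120 = 378.
Subtract triples: 0 + 0 + 0 + 1 = 1.
By inclusion–exclusion the count is 1540 − 1861 + 378 − 1 = 56.

56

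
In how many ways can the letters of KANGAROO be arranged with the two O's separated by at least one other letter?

7560

Total arrangements of KANGAROO: 8!/(2!·2!) = 10080.
Arrangements with the O's together: treat OO as one letter, giving (7)!/(2!) = 2520.
Hence 10080 − 2520 = 7560.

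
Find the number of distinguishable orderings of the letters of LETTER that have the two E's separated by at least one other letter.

There are 6!/(2!·2!) = 180 arrangements of LETTER in total.
Arrangements with the E's together: treat EE as one letter, giving (5)!/(2!) = 60.
Hence 180 − 60 = 120.

120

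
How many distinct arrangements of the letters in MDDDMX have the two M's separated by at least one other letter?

40

Total arrangements of MDDDMX: 6!/(3!·2!) = 60.
If the two M's are adjacent, glue them into one block, leaving 5 items to arrange: (5)!/(3!) = 20 ways.
Hence 60 − 20 = 40.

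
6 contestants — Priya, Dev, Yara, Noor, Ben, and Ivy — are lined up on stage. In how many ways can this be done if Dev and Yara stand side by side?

240

Glue Dev and Yara into one block (2 internal orders), leaving 5 units to arrange in a row.
That gives 2 × 5! = 2 × 120 = 240.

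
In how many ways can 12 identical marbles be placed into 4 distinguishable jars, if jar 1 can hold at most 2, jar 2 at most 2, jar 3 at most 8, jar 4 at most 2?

10

Without the upper bounds there are C(15,3) = 455 ways to split 12 among 4 jars.
Subtract solutions that violate a single cap (substitute x_i' = x_i − (cap_i+1)): x_1 ≥ 3 gives C(12,3) = 220; x_2 ≥ 3 gives C(12,3) = 220; x_3 ≥ 9 gives C(6,3) = 20; x_4 ≥ 3 gives C(12,3) = 220. Together 680.
Add back pairs where two caps are both exceeded: 84 + 1 + 84 + 1 + 84 + 1 = 255.
Subtract triples: 0 + 20 + 0 + 0 = 20.
By inclusion–exclusion the count is 455 − 680 + 255 − 20 = 10.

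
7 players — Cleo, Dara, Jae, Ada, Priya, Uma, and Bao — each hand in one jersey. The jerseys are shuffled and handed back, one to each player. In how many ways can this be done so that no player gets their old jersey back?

1854

Let Aᵢ be the assignments in which player i gets their old jersey. We want the size of the complement of A₁∪…∪A_7.
By inclusion–exclusion this is Σ_{j=0}^{7} (−1)^j C(7,j)·(7−j)!.
Computing: 5040 − 5040 + 2520 − 840 + 210 − 42 + 7 − 1 = 1854.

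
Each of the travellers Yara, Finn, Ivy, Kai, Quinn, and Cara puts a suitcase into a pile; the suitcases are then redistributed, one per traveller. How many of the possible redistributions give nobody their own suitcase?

Count assignments avoiding every fixed point. For any j of the 6 travellers fixed to their own suitcase, the other 6−j can be arranged in (6−j)! ways.
By inclusion–exclusion this is Σ_{j=0}^{6} (−1)^j C(6,j)·(6−j)!.
Computing: 720 − 720 + 360 − 120 + 30 − 6 + 1 = 265.

265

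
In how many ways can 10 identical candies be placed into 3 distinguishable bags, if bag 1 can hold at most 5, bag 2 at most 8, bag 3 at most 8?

45

By stars and bars, unrestricted non-negative solutions to x_1+…+x_3 = 10 number C(10+2,2) = 66.
Subtract solutions that violate a single cap (substitute x_i' = x_i − (cap_i+1)): x_1 ≥ 6 gives C(6,2) = 15; x_2 ≥ 9 gives C(3,2) = 3; x_3 ≥ 9 gives C(3,2) = 3. Together 21.
No two caps can be exceeded simultaneously, so the pair terms are all 0.
By inclusion–exclusion the count is 66 − 21 + 0 = 45.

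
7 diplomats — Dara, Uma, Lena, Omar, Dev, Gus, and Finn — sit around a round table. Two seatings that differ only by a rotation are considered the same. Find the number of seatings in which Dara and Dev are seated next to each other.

240

Treat {Dara, Dev} as one unit (2 internal orders) and seat the resulting 6 units around the table: (5)! circular arrangements.
So 2 × (5)! = 2 × 120 = 240.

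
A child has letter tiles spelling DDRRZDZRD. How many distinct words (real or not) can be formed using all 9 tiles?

1260

DDRRZDZRD has 9 letters with D appearing 4 times, R appearing 3 times, and Z appearing twice.
Dividing 9! = 362880 by 4!·3!·2! = 288 for the repeated letters gives 1260.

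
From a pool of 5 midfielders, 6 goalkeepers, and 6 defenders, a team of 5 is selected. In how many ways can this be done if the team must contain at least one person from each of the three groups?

4485

Total 5-person selections from all 17: C(17,5) = 6188.
Subtract selections that omit an entire group: no midfielders → C(12,5) = 792; no goalkeepers → C(11,5) = 462; no defenders → C(11,5) = 462.
Add back selections omitting two groups (i.e. drawn from a single group): C(5,5) + C(6,5) + C(6,5) = 13.
By inclusion–exclusion: 6188 − 1716 + 13 = 4485.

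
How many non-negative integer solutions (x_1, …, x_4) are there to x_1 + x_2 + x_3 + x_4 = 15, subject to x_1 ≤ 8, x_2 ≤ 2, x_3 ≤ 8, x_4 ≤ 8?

169

Ignoring the caps, the number of non-negative solutions to x_1+…+x_4 = 15 is C(18,3) = 816.
Subtract solutions that violate a single cap (substitute x_i' = x_i − (cap_i+1)): x_1 ≥ 9 gives C(9,3) = 84; x_2 ≥ 3 gives C(15,3) = 455; x_3 ≥ 9 gives C(9,3) = 84; x_4 ≥ 9 gives C(9,3) = 84. Together 707.
Add back pairs where two caps are both exceeded: 20 + 0 + 0 + 20 + 20 + 0 = 60.
By inclusion–exclusion the count is 816 − 707 + 60 = 169.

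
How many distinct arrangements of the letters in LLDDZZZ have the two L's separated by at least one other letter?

There are 7!/(3!·2!·2!) = 210 arrangements of LLDDZZZ in total.
If the two L's are adjacent, glue them into one block, leaving 6 items to arrange: (6)!/(3!·2!) = 60 ways.
Subtracting, 210 − 60 = 150 arrangements keep the L's apart.

150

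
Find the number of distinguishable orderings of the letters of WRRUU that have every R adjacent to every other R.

Treat the 2 copies of R as a single block. The multiset to arrange is then {RR, U, U, W}, 4 items in all.
That gives (4)!/(2!) = 12 arrangements.

12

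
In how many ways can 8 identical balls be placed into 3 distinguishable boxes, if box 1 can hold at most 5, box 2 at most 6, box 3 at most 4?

26

By stars and bars, unrestricted non-negative solutions to x_1+…+x_3 = 8 number C(8+2,2) = 45.
Subtract solutions that violate a single cap (substitute x_i' = x_i − (cap_i+1)): x_1 ≥ 6 gives C(4,2) = 6; x_2 ≥ 7 gives C(3,2) = 3; x_3 ≥ 5 gives C(5,2) = 10. Together 19.
No two caps can be exceeded simultaneously, so the pair terms are all 0.
By inclusion–exclusion the count is 45 − 19 + 0 = 26.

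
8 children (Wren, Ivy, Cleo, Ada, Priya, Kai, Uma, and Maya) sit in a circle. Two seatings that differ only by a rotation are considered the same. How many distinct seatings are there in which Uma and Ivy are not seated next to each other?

3600

All circular seatings of 8 people number (7)! = 5040.
Seatings with Uma beside Ivy: treat them as a block with 2 internal orders, giving 2 × (6)! = 1440.
Subtracting, 5040 − 1440 = 3600.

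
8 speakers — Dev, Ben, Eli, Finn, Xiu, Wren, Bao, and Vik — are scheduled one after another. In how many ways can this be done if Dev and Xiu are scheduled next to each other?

10080

Place the 6 others and the Dev-Xiu pair as 7 objects in a line; the pair has 2 internal arrangements.
That gives 2 × 7! = 2 × 5040 = 10080.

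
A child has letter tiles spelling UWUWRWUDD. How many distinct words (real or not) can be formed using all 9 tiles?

The 9 letters of UWUWRWUDD have repeats: D appearing twice, U appearing 3 times, and W appearing 3 times.
So there are 9! / (3!·3!·2!) = 5040 distinguishable arrangements.

5040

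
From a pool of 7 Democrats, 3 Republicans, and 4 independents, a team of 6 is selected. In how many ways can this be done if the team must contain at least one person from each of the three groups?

With no constraint there are C(14,6) = 3003 possible selections.
Selections missing a whole group: no Democrats → C(7,6) = 7; no Republicans → C(11,6) = 462; no independents → C(10,6) = 210.
Add back selections omitting two groups (i.e. drawn from a single group): C(7,6) + C(3,6) + C(4,6) = 7.
By inclusion–exclusion: 3003 − 679 + 7 = 2331.

2331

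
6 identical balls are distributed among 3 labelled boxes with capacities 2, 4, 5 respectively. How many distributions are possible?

Ignoring the caps, the number of non-negative solutions to x_1+…+x_3 = 6 is C(8,2) = 28.
Subtract solutions that violate a single cap (substitute x_i' = x_i − (cap_i+1)): x_1 ≥ 3 gives C(5,2) = 10; x_2 ≥ 5 gives C(3,2) = 3; x_3 ≥ 6 gives C(2,2) = 1. Together 14.
No two caps can be exceeded simultaneously, so the pair terms are all 0.
By inclusion–exclusion the count is 28 − 14 + 0 = 14.

14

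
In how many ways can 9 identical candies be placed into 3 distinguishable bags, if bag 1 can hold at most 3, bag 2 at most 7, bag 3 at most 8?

Ignoring the caps, the number of non-negative solutions to x_1+…+x_3 = 9 is C(11,2) = 55.
Subtract solutions that violate a single cap (substitute x_i' = x_i − (cap_i+1)): x_1 ≥ 4 gives C(7,2) = 21; x_2 ≥ 8 gives C(3,2) = 3; x_3 ≥ 9 gives C(2,2) = 1. Together 25.
No two caps can be exceeded simultaneously, so the pair terms are all 0.
By inclusion–exclusion the count is 55 − 25 + 0 = 30.

30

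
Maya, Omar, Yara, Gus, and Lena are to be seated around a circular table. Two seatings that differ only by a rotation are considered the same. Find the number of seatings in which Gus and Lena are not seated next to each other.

12

All circular seatings of 5 people number (4)! = 24.
Those with Gus next to Lena: fuse the pair into one unit and seat 4 units around a circle — 2·(3)! = 12.
Subtracting, 24 − 12 = 12.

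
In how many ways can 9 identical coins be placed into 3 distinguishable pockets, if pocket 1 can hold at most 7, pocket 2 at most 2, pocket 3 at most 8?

By stars and bars, unrestricted non-negative solutions to x_1+…+x_3 = 9 number C(9+2,2) = 55.
Subtract solutions that violate a single cap (substitute x_i' = x_i − (cap_i+1)): x_1 ≥ 8 gives C(3,2) = 3; x_2 ≥ 3 gives C(8,2) = 28; x_3 ≥ 9 gives C(2,2) = 1. Together 32.
No two caps can be exceeded simultaneously, so the pair terms are all 0.
By inclusion–exclusion the count is 55 − 32 + 0 = 23.

23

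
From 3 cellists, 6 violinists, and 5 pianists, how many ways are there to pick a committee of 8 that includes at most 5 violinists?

Split by how many violinists are chosen (0 through 5).
Sum: C(6,0)·C(8,8) + C(6,1)·C(8,7) + C(6,2)·C(8,6) + C(6,3)·C(8,5) + C(6,4)·C(8,4) + C(6,5)·C(8,3) = 1 + 48 + 420 + 1120 + 1050 + 336 = 2975.

2975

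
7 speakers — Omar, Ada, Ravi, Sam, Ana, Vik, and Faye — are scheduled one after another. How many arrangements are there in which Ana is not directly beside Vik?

3600

There are 7! = 5040 arrangements in all. If Ana and Vik are adjacent, merging them into one block gives 2·(6)! = 1440 arrangements.
So 5040 − 1440 = 3600 arrangements keep them apart.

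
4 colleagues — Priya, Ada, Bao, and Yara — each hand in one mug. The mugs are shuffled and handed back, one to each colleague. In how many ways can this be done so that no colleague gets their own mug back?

Count assignments avoiding every fixed point. For any j of the 4 colleagues fixed to their own mug, the other 4−j can be arranged in (4−j)! ways.
By inclusion–exclusion this is Σ_{j=0}^{4} (−1)^j C(4,j)·(4−j)!.
Computing: 24 − 24 + 12 − 4 + 1 = 9.

9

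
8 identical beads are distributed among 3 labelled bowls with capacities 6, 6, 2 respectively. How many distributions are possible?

18

By stars and bars, unrestricted non-negative solutions to x_1+…+x_3 = 8 number C(8+2,2) = 45.
Subtract solutions that violate a single cap (substitute x_i' = x_i − (cap_i+1)): x_1 ≥ 7 gives C(3,2) = 3; x_2 ≥ 7 gives C(3,2) = 3; x_3 ≥ 3 gives C(7,2) = 21. Together 27.
No two caps can be exceeded simultaneously, so the pair terms are all 0.
By inclusion–exclusion the count is 45 − 27 + 0 = 18.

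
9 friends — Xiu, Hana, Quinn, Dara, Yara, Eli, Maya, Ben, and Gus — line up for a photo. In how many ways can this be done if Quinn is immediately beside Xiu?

80640

Glue Quinn and Xiu into one block (2 internal orders), leaving 8 units to arrange in a row.
That gives 2 × 8! = 2 × 40320 = 80640.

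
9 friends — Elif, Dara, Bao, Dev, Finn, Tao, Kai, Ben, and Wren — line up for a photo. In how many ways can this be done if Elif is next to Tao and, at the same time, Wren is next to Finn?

Treat {Elif,Tao} as one block (2 orders) and {Wren,Finn} as another (2 orders).
That leaves 7 units to arrange: 2 × 2 × 7! = 4 × 5040 = 20160.

20160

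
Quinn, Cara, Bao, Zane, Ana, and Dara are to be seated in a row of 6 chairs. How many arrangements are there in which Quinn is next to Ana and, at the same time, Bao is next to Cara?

96

Treat {Quinn,Ana} as one block (2 orders) and {Bao,Cara} as another (2 orders).
That leaves 4 units to arrange: 2 × 2 × 4! = 4 × 24 = 96.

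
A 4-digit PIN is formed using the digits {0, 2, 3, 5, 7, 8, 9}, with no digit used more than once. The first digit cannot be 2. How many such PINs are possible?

The first digit has 7−1 = 6 choices (anything except 2).
The remaining 3 digits are filled from the other 6 symbols without repetition: 6 × 5 × 4 = 120.
Total: 6 × 120 = 720.

720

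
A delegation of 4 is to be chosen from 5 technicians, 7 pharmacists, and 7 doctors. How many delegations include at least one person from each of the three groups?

Total 4-person selections from all 19: C(19,4) = 3876.
Selections missing a whole group: no technicians → C(14,4) = 1001; no pharmacists → C(12,4) = 495; no doctors → C(12,4) = 495.
Add back selections omitting two groups (i.e. drawn from a single group): C(5,4) + C(7,4) + C(7,4) = 75.
By inclusion–exclusion: 3876 − 1991 + 75 = 1960.

1960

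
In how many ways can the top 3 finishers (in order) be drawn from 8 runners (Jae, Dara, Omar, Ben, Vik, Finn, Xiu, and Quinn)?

This is an ordered selection of 3 from 8: P(8,3).
That gives 8 × 7 × 6 = 336.

336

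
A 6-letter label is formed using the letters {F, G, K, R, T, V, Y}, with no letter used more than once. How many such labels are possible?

5040

Choose and order 6 of the 7 symbols: the first letter has 7 options, the next 6, and so on down to 2.
7 × 6 × 5 × 4 × 3 × 2 = 5040.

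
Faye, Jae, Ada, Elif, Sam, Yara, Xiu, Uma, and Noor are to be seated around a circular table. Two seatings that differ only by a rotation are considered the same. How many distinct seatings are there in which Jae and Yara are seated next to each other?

Glue Jae and Yara into a block (2 internal orders). Seating 8 units around a circle gives (7)! arrangements.
So 2 × (7)! = 2 × 5040 = 10080.

10080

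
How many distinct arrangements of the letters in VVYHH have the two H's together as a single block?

Treat the 2 copies of H as a single block. The multiset to arrange is then {HH, V, V, Y}, 4 items in all.
That gives (4)!/(2!) = 12 arrangements.

12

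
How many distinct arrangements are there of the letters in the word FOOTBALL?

The 8 letters of FOOTBALL have repeats: L appearing twice and O appearing twice.
The number of distinct arrangements is 8!/(2!·2!) = 40320/4 = 10080.

10080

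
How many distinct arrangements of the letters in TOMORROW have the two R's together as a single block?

840

Treat the 2 copies of R as a single block. The multiset to arrange is then {RR, M, O, O, O, T, W}, 7 items in all.
That gives (7)!/(3!) = 840 arrangements.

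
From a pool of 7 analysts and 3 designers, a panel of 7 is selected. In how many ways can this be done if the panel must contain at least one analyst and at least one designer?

With no constraint there are C(10,7) = 120 possible selections.
Subtract selections that omit an entire group: no analysts → C(3,7) = 0; no designers → C(7,7) = 1.
Both groups omitted at once is impossible, so 120 − 1 = 119.

119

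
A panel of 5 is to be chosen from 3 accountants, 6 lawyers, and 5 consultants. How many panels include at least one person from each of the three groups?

Total 5-person selections from all 14: C(14,5) = 2002.
Subtract selections that omit an entire group: no accountants → C(11,5) = 462; no lawyers → C(8,5) = 56; no consultants → C(9,5) = 126.
Add back selections omitting two groups (i.e. drawn from a single group): C(3,5) + C(6,5) + C(5,5) = 7.
By inclusion–exclusion: 2002 − 644 + 7 = 1365.

1365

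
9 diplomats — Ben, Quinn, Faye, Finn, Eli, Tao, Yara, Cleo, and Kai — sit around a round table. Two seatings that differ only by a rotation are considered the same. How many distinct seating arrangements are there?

40320

Fix one person's seat to break rotational symmetry; the remaining 8 people can be arranged in (8)! = 40320 ways.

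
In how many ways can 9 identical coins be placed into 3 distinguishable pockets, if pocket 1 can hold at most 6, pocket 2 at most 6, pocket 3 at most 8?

42

By stars and bars, unrestricted non-negative solutions to x_1+…+x_3 = 9 number C(9+2,2) = 55.
Subtract solutions that violate a single cap (substitute x_i' = x_i − (cap_i+1)): x_1 ≥ 7 gives C(4,2) = 6; x_2 ≥ 7 gives C(4,2) = 6; x_3 ≥ 9 gives C(2,2) = 1. Together 13.
No two caps can be exceeded simultaneously, so the pair terms are all 0.
By inclusion–exclusion the count is 55 − 13 + 0 = 42.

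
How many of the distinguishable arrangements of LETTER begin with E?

Fix E in the first position and arrange the remaining 5 letters.
Those 5 letters have T appearing twice, giving (5)!/(2!) = 60.

60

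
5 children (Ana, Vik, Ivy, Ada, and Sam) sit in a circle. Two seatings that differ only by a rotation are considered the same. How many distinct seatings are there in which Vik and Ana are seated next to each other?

12

Treat {Vik, Ana} as one unit (2 internal orders) and seat the resulting 4 units around the table: (3)! circular arrangements.
So 2 × (3)! = 2 × 6 = 12.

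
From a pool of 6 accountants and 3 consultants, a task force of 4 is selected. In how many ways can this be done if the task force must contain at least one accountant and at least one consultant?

111

With no constraint there are C(9,4) = 126 possible selections.
Selections missing a whole group: no accountants → C(3,4) = 0; no consultants → C(6,4) = 15.
Both groups omitted at once is impossible, so 126 − 15 = 111.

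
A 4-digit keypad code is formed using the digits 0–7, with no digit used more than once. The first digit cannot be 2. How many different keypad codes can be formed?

1470

The first digit has 8−1 = 7 choices (anything except 2).
The remaining 3 digits are filled from the other 7 symbols without repetition: 7 × 6 × 5 = 210.
Total: 7 × 210 = 1470.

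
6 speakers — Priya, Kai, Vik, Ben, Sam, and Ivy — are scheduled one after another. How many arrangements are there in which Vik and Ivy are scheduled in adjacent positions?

240

Treat {Vik, Ivy} as a single unit. There are 5 units to order, and the pair itself can be ordered 2 ways.
So the count is 2·(5)! = 240.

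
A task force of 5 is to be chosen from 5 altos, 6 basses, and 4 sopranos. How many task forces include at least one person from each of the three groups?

2170

Unrestricted: C(15,5) = 3003 ways to pick any 5 of the 15.
Selections missing a whole group: no altos → C(10,5) = 252; no basses → C(9,5) = 126; no sopranos → C(11,5) = 462.
Add back selections omitting two groups (i.e. drawn from a single group): C(5,5) + C(6,5) + C(4,5) = 7.
By inclusion–exclusion: 3003 − 840 + 7 = 2170.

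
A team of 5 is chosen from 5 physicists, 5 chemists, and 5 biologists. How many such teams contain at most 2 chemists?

Split by how many chemists are chosen (0 through 2).
Sum: C(5,0)·C(10,5) + C(5,1)·C(10,4) + C(5,2)·C(10,3) = 252 + 1050 + 1200 = 2502.

2502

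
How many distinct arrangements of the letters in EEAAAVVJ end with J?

210

With the last slot taken by J, it remains to arrange the other 7 letters (EEAAAVV).
Those 7 letters have A appearing 3 times, E appearing twice, and V appearing twice, giving (7)!/(3!·2!·2!) = 210.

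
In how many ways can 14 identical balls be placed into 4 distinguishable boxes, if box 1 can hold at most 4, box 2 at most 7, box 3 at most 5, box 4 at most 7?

157

Without the upper bounds there are C(17,3) = 680 ways to split 14 among 4 boxes.
Subtract solutions that violate a single cap (substitute x_i' = x_i − (cap_i+1)): x_1 ≥ 5 gives C(12,3) = 220; x_2 ≥ 8 gives C(9,3) = 84; x_3 ≥ 6 gives C(11,3) = 165; x_4 ≥ 8 gives C(9,3) = 84. Together 553.
Add back pairs where two caps are both exceeded: 4 + 20 + 4 + 1 + 0 + 1 = 30.
By inclusion–exclusion the count is 680 − 553 + 30 = 157.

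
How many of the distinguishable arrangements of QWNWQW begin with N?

Fix N in the first position and arrange the remaining 5 letters.
Those 5 letters have Q appearing twice and W appearing 3 times, giving (5)!/(3!·2!) = 10.

10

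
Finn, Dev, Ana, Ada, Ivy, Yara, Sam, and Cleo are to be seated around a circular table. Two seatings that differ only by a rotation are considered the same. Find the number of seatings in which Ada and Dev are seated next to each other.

1440

Glue Ada and Dev into a block (2 internal orders). Seating 7 units around a circle gives (6)! arrangements.
So 2 × (6)! = 2 × 720 = 1440.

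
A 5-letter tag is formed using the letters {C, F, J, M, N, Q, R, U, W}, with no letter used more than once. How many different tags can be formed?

This is a permutation of 5 out of 9: P(9,5) = 9!/4!.
That product is 9 × 8 × 7 × 6 × 5 = 15120.

15120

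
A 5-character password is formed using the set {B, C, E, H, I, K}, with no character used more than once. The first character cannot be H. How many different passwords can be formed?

The first character has 6−1 = 5 choices (anything except H).
The remaining 4 characters are filled from the other 5 symbols without repetition: 5 × 4 × 3 × 2 = 120.
Total: 5 × 120 = 600.

600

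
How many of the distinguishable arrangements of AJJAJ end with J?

Fix J in the last position and arrange the remaining 4 letters.
Those 4 letters have A appearing twice and J appearing twice, giving (4)!/(2!·2!) = 6.

6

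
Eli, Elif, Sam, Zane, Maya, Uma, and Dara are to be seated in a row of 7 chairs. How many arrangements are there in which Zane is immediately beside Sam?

Treat {Zane, Sam} as a single unit. There are 6 units to order, and the pair itself can be ordered 2 ways.
So the count is 2·(6)! = 1440.

1440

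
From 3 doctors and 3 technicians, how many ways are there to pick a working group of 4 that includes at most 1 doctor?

3

Split by how many doctors are chosen (0 through 1).
Sum: C(3,0)·C(3,4) + C(3,1)·C(3,3) = 0 + 3 = 3.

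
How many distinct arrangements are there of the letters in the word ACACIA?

The 6 letters of ACACIA have repeats: A appearing 3 times and C appearing twice.
Dividing 6! = 720 by 3!·2! = 12 for the repeated letters gives 60.

60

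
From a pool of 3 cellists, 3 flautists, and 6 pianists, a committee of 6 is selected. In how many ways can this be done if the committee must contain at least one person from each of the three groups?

Unrestricted: C(12,6) = 924 ways to pick any 6 of the 12.
Subtract selections that omit an entire group: no cellists → C(9,6) = 84; no flautists → C(9,6) = 84; no pianists → C(6,6) = 1.
Add back selections omitting two groups (i.e. drawn from a single group): C(3,6) + C(3,6) + C(6,6) = 1.
By inclusion–exclusion: 924 − 169 + 1 = 756.

756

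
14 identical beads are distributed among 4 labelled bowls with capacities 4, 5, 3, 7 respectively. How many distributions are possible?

51

By stars and bars, unrestricted non-negative solutions to x_1+…+x_4 = 14 number C(14+3,3) = 680.
Subtract solutions that violate a single cap (substitute x_i' = x_i − (cap_i+1)): x_1 ≥ 5 gives C(12,3) = 220; x_2 ≥ 6 gives C(11,3) = 165; x_3 ≥ 4 gives C(13,3) = 286; x_4 ≥ 8 gives C(9,3) = 84. Together 755.
Add back pairs where two caps are both exceeded: 20 + 56 + 4 + 35 + 1 + 10 = 126.
By inclusion–exclusion the count is 680 − 755 + 126 = 51.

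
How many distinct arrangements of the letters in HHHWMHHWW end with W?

168

Fix W in the last position and arrange the remaining 8 letters.
Those 8 letters have H appearing 5 times and W appearing twice, giving (8)!/(5!·2!) = 168.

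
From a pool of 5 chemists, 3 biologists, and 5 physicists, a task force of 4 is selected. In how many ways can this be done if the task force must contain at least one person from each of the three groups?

375

Total 4-person selections from all 13: C(13,4) = 715.
Subtract selections that omit an entire group: no chemists → C(8,4) = 70; no biologists → C(10,4) = 210; no physicists → C(8,4) = 70.
Add back selections omitting two groups (i.e. drawn from a single group): C(5,4) + C(3,4) + C(5,4) = 10.
By inclusion–exclusion: 715 − 350 + 10 = 375.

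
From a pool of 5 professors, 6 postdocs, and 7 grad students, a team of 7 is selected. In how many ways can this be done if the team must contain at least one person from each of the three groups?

28987

Total 7-person selections from all 18: C(18,7) = 31824.
Selections missing a whole group: no professors → C(13,7) = 1716; no postdocs → C(12,7) = 792; no grad students → C(11,7) = 330.
Add back selections omitting two groups (i.e. drawn from a single group): C(5,7) + C(6,7) + C(7,7) = 1.
By inclusion–exclusion: 31824 − 2838 + 1 = 28987.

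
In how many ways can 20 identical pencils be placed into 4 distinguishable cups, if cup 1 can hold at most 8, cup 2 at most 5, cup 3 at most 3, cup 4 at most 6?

Without the upper bounds there are C(23,3) = 1771 ways to split 20 among 4 cups.
Subtract solutions that violate a single cap (substitute x_i' = x_i − (cap_i+1)): x_1 ≥ 9 gives C(14,3) = 364; x_2 ≥ 6 gives C(17,3) = 680; x_3 ≥ 4 gives C(19,3) = 969; x_4 ≥ 7 gives C(16,3) = 560. Together 2573.
Add back pairs where two caps are both exceeded: 56 + 120 + 35 + 286 + 120 + 220 = 837.
Subtract triples: 4 + 0 + 1 + 20 = 25.
By inclusion–exclusion the count is 1771 − 2573 + 837 − 25 = 10.

10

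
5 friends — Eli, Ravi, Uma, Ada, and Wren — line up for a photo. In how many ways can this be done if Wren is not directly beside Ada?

72

There are 5! = 120 arrangements in all. If Wren and Ada are adjacent, merging them into one block gives 2·(4)! = 48 arrangements.
So 120 − 48 = 72 arrangements keep them apart.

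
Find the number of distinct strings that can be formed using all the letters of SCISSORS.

The 8 letters of SCISSORS have repeats: S appearing 4 times.
Dividing 8! = 40320 by 4! = 24 for the repeated letters gives 1680.

1680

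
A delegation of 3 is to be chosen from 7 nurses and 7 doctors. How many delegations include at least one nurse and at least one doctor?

294

With no constraint there are C(14,3) = 364 possible selections.
Subtract selections that omit an entire group: no nurses → C(7,3) = 35; no doctors → C(7,3) = 35.
Both groups omitted at once is impossible, so 364 − 70 = 294.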